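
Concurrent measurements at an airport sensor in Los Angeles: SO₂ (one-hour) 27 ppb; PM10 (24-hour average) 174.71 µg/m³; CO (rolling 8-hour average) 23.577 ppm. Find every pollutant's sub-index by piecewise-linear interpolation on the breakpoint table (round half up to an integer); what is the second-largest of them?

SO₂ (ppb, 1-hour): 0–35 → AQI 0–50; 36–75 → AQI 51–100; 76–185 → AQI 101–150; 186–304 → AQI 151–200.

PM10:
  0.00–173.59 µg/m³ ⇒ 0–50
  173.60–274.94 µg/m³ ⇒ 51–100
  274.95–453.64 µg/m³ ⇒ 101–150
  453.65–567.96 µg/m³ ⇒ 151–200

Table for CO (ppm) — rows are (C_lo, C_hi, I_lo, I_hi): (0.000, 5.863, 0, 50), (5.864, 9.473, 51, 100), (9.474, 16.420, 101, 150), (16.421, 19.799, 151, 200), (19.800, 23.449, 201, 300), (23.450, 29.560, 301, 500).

52

SO₂: row 0–35 (AQI 0–50). (50−0)·(27−0)/(35−0) + 0 = 50·27/35 + 0 ≈ 38.57 → 39.
PM10: row 173.60–274.94 (AQI 51–100). (100−51)·(174.71−173.60)/(274.94−173.60) + 51 = 49·1.11/101.34 + 51 ≈ 51.54 → 52.
CO 23.577: bracket 23.450–29.560 → index 301–500; slope 199/6.110, offset 0.127.
AQI = 301 + 199/6.110·0.127 ≈ 305.14 ⇒ 305.
Sub-indices: SO₂→39, PM10→52, CO→305. Ranked high→low: 305, 52, 39. Second-highest sub-index = 52.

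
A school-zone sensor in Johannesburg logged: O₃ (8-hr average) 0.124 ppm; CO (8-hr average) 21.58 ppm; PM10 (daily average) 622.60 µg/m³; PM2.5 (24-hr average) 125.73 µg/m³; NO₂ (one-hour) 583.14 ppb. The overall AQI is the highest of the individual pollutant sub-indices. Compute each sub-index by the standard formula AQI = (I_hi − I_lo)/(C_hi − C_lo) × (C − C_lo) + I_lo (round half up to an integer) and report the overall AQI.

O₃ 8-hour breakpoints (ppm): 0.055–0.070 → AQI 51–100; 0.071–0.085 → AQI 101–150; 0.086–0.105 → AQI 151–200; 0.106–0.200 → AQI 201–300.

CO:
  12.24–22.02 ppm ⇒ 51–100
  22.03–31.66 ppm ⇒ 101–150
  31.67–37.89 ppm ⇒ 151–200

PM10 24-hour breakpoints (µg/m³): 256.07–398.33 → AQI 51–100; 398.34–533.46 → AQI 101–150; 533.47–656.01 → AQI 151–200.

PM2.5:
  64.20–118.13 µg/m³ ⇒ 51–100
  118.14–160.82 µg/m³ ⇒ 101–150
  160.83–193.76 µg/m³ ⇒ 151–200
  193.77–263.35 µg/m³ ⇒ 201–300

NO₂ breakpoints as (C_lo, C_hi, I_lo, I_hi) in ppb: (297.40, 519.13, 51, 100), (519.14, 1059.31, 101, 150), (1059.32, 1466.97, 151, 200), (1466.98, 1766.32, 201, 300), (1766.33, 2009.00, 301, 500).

O₃: 0.124 ∈ [0.106, 0.200] ↔ index [201, 300].
201 + (0.124−0.106)·(300−201)/(0.200−0.106) = 201 + 0.018·99/0.094 ≈ 219.96, so AQI = 220.
CO: row 12.24–22.02 (AQI 51–100). (100−51)·(21.58−12.24)/(22.02−12.24) + 51 = 49·9.34/9.78 + 51 ≈ 97.80 → 98.
PM10: 622.60 ∈ [533.47, 656.01] ↔ index [151, 200].
151 + (622.60−533.47)·(200−151)/(656.01−533.47) = 151 + 89.13·49/122.54 ≈ 186.64, so AQI = 187.
PM2.5: 125.73 ∈ [118.14, 160.82] ↔ index [101, 150].
101 + (125.73−118.14)·(150−101)/(160.82−118.14) = 101 + 7.59·49/42.68 ≈ 109.71, so AQI = 110.
NO₂: row 519.14–1059.31 (AQI 101–150). (150−101)·(583.14−519.14)/(1059.31−519.14) + 101 = 49·64.00/540.17 + 101 ≈ 106.81 → 107.
Sub-indices: O₃→220, CO→98, PM10→187, PM2.5→110, NO₂→107. Overall AQI = max = 220; dominant pollutant is O₃.
AQI 220: Very Unhealthy.

220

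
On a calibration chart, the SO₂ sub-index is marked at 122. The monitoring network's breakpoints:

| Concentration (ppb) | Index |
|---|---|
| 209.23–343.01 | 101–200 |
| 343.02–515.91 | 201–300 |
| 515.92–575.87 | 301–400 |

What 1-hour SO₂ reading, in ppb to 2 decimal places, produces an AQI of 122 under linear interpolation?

AQI 122 lies in the 101–200 band, which corresponds to 209.23–343.01 ppb.
C = 209.23 + (122−101)×(343.01−209.23)/(200−101) = 209.23 + 21×133.78/99 ≈ 237.6076 ppb → 237.61 ppb to 2 dp.

237.61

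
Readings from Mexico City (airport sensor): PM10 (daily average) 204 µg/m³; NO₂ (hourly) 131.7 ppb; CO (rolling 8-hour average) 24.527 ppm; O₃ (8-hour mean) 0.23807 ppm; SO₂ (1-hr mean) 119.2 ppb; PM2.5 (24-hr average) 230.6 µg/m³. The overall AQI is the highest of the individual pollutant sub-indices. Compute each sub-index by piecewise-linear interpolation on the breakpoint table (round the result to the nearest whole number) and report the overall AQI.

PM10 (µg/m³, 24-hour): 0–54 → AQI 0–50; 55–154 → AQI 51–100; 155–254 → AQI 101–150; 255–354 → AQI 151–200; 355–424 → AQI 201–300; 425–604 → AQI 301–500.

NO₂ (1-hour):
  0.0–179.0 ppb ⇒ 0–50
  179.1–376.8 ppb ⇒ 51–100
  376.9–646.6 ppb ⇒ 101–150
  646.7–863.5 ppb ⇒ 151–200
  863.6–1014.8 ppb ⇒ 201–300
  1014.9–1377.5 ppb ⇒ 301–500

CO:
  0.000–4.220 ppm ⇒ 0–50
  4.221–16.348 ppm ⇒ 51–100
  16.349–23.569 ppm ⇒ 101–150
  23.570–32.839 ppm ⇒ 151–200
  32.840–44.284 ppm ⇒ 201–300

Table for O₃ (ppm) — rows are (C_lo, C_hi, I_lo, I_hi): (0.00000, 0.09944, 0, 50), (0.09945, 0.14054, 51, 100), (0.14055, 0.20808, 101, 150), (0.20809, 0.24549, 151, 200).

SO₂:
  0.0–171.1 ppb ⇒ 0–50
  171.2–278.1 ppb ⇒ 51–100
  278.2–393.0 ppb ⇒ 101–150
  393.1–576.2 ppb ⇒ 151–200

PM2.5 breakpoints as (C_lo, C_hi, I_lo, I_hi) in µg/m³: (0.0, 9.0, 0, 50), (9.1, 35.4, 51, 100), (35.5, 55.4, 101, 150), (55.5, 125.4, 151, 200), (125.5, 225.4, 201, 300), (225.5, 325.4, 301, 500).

311

PM10: 204 lies in 155–254, so I_lo=101, I_hi=150, C_lo=155, C_hi=254.
(150−101)/(254−155) × (204−155) + 101 = 49/99 × 49 + 101 ≈ 125.25 → 125.
NO₂: 131.7 ∈ [0.0, 179.0] ↔ index [0, 50].
0 + (131.7−0.0)·(50−0)/(179.0−0.0) = 0 + 131.7·50/179.0 ≈ 36.79, so AQI = 37.
CO: 24.527 ∈ [23.570, 32.839] ↔ index [151, 200].
151 + (24.527−23.570)·(200−151)/(32.839−23.570) = 151 + 0.957·49/9.269 ≈ 156.06, so AQI = 156.
O₃: 0.23807 lies in 0.20809–0.24549, so I_lo=151, I_hi=200, C_lo=0.20809, C_hi=0.24549.
(200−151)/(0.24549−0.20809) × (0.23807−0.20809) + 151 = 49/0.03740 × 0.02998 + 151 ≈ 190.28 → 190.
SO₂: 119.2 lies in 0.0–171.1, so I_lo=0, I_hi=50, C_lo=0.0, C_hi=171.1.
(50−0)/(171.1−0.0) × (119.2−0.0) + 0 = 50/171.1 × 119.2 + 0 ≈ 34.83 → 35.
PM2.5: row 225.5–325.4 (AQI 301–500). (500−301)·(230.6−225.5)/(325.4−225.5) + 301 = 199·5.1/99.9 + 301 ≈ 311.16 → 311.
Sub-indices: PM10→125, NO₂→37, CO→156, O₃→190, SO₂→35, PM2.5→311. Overall AQI = max = 311; dominant pollutant is PM2.5.
AQI 311: Hazardous.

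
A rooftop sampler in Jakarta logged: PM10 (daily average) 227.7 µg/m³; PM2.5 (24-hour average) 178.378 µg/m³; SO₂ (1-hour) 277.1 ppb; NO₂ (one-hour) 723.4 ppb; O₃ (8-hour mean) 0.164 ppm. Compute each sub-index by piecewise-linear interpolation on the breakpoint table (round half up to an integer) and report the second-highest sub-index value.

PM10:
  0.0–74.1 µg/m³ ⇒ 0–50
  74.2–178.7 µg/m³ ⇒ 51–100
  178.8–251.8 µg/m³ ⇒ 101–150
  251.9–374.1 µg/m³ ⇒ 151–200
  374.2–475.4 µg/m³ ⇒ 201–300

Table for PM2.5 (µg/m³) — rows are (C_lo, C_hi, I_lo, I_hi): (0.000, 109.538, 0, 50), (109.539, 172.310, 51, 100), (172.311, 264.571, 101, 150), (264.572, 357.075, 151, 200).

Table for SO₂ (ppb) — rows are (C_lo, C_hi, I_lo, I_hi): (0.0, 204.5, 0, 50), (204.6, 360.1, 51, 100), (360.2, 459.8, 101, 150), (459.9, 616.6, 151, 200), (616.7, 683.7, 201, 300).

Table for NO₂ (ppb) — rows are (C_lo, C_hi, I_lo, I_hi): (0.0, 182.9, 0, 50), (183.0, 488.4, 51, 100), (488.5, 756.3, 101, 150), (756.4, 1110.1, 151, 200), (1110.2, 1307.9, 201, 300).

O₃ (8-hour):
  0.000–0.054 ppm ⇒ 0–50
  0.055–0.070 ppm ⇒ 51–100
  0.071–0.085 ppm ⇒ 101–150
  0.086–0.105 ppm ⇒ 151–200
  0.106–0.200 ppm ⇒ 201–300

144

PM10: 227.7 ∈ [178.8, 251.8] ↔ index [101, 150].
101 + (227.7−178.8)·(150−101)/(251.8−178.8) = 101 + 48.9·49/73.0 ≈ 133.82, so AQI = 134.
PM2.5 178.378: bracket 172.311–264.571 → index 101–150; slope 49/92.260, offset 6.067.
AQI = 101 + 49/92.260·6.067 ≈ 104.22 ⇒ 104.
SO₂: 277.1 ∈ [204.6, 360.1] ↔ index [51, 100].
51 + (277.1−204.6)·(100−51)/(360.1−204.6) = 51 + 72.5·49/155.5 ≈ 73.85, so AQI = 74.
NO₂: 723.4 ∈ [488.5, 756.3] ↔ index [101, 150].
101 + (723.4−488.5)·(150−101)/(756.3−488.5) = 101 + 234.9·49/267.8 ≈ 143.98, so AQI = 144.
O₃ 0.164: bracket 0.106–0.200 → index 201–300; slope 99/0.094, offset 0.058.
AQI = 201 + 99/0.094·0.058 ≈ 262.09 ⇒ 262.
Sub-indices: PM10→134, PM2.5→104, SO₂→74, NO₂→144, O₃→262. Ranked high→low: 262, 144, 134, 104, 74. Second-highest sub-index = 144.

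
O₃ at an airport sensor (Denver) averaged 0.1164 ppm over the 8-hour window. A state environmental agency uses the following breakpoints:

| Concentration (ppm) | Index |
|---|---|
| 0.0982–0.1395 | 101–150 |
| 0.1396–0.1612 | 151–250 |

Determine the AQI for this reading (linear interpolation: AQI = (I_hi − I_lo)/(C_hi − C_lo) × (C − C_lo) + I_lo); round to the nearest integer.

O₃ 0.1164: bracket 0.0982–0.1395 → index 101–150; slope 49/0.0413, offset 0.0182.
AQI = 101 + 49/0.0413·0.0182 ≈ 122.59 ⇒ 123.

123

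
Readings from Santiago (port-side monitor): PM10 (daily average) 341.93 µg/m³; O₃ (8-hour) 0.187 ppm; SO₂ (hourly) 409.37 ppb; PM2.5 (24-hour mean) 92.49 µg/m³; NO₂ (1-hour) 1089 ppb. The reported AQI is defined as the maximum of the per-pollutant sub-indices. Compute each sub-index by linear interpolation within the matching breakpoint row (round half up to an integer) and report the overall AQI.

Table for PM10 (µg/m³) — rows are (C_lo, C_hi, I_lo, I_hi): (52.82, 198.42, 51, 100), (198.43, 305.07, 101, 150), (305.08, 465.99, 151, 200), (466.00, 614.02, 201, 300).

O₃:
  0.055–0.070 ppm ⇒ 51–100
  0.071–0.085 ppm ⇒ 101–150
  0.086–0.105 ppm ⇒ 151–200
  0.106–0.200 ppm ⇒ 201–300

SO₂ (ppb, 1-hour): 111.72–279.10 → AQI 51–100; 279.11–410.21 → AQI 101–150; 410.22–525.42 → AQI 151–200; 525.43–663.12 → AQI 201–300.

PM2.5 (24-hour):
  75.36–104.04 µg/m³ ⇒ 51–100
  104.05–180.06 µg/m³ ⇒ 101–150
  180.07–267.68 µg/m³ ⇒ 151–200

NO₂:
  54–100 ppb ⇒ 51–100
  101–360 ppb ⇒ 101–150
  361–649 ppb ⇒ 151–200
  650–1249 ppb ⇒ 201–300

PM10 341.93: bracket 305.08–465.99 → index 151–200; slope 49/160.91, offset 36.85.
AQI = 151 + 49/160.91·36.85 ≈ 162.22 ⇒ 162.
O₃: 0.187 lies in 0.106–0.200, so I_lo=201, I_hi=300, C_lo=0.106, C_hi=0.200.
(300−201)/(0.200−0.106) × (0.187−0.106) + 201 = 99/0.094 × 0.081 + 201 ≈ 286.31 → 286.
SO₂: row 279.11–410.21 (AQI 101–150). (150−101)·(409.37−279.11)/(410.21−279.11) + 101 = 49·130.26/131.10 + 101 ≈ 149.69 → 150.
PM2.5: 92.49 ∈ [75.36, 104.04] ↔ index [51, 100].
51 + (92.49−75.36)·(100−51)/(104.04−75.36) = 51 + 17.13·49/28.68 ≈ 80.27, so AQI = 80.
NO₂ 1089: bracket 650–1249 → index 201–300; slope 99/599, offset 439.
AQI = 201 + 99/599·439 ≈ 273.56 ⇒ 274.
Sub-indices: PM10→162, O₃→286, SO₂→150, PM2.5→80, NO₂→274. Overall AQI = max = 286; dominant pollutant is O₃.
AQI 286: Very Unhealthy.

286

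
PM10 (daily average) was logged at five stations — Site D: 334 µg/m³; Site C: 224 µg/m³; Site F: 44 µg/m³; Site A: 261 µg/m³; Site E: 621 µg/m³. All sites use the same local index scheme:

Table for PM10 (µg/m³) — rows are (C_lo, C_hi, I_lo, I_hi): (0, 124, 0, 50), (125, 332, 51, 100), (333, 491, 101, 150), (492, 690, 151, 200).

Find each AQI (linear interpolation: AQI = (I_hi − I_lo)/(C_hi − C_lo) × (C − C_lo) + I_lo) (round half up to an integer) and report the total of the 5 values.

Site D: 334 lies in 333–491, so I_lo=101, I_hi=150, C_lo=333, C_hi=491.
(150−101)/(491−333) × (334−333) + 101 = 49/158 × 1 + 101 ≈ 101.31 → 101.
Site C: 224 ∈ [125, 332] ↔ index [51, 100].
51 + (224−125)·(100−51)/(332−125) = 51 + 99·49/207 ≈ 74.43, so AQI = 74.
Site F 44: bracket 0–124 → index 0–50; slope 50/124, offset 44.
AQI = 0 + 50/124·44 ≈ 17.74 ⇒ 18.
Site A: row 125–332 (AQI 51–100). (100−51)·(261−125)/(332−125) + 51 = 49·136/207 + 51 ≈ 83.19 → 83.
Site E: 621 lies in 492–690, so I_lo=151, I_hi=200, C_lo=492, C_hi=690.
(200−151)/(690−492) × (621−492) + 151 = 49/198 × 129 + 151 ≈ 182.92 → 183.
AQIs: Site D=101, Site C=74, Site F=18, Site A=83, Site E=183. Sum = 101 + 74 + 18 + 83 + 183 = 459.

459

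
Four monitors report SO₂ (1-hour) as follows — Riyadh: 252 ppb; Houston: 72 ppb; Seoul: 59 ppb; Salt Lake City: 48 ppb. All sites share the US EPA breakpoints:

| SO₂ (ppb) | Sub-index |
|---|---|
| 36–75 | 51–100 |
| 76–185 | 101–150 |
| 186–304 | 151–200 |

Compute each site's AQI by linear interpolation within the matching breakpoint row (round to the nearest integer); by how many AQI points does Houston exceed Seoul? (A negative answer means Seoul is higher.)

16

Riyadh: row 186–304 (AQI 151–200). (200−151)·(252−186)/(304−186) + 151 = 49·66/118 + 151 ≈ 178.41 → 178.
Houston: 72 lies in 36–75, so I_lo=51, I_hi=100, C_lo=36, C_hi=75.
(100−51)/(75−36) × (72−36) + 51 = 49/39 × 36 + 51 ≈ 96.23 → 96.
Seoul 59: bracket 36–75 → index 51–100; slope 49/39, offset 23.
AQI = 51 + 49/39·23 ≈ 79.90 ⇒ 80.
Salt Lake City: row 36–75 (AQI 51–100). (100−51)·(48−36)/(75−36) + 51 = 49·12/39 + 51 ≈ 66.08 → 66.
AQIs: Riyadh=178, Houston=96, Seoul=80, Salt Lake City=66. Houston (96) − Seoul (80) = 16.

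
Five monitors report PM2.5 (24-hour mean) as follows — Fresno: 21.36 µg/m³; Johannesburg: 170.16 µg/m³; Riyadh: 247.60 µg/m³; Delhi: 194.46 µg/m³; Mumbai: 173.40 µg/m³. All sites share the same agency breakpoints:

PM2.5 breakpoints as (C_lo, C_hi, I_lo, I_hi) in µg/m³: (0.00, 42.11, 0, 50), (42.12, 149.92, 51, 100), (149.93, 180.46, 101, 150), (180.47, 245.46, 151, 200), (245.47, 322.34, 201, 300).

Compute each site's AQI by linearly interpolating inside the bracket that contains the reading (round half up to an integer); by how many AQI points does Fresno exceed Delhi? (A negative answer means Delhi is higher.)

Fresno: 21.36 ∈ [0.00, 42.11] ↔ index [0, 50].
0 + (21.36−0.00)·(50−0)/(42.11−0.00) = 0 + 21.36·50/42.11 ≈ 25.36, so AQI = 25.
Johannesburg 170.16: bracket 149.93–180.46 → index 101–150; slope 49/30.53, offset 20.23.
AQI = 101 + 49/30.53·20.23 ≈ 133.47 ⇒ 133.
Riyadh: row 245.47–322.34 (AQI 201–300). (300−201)·(247.60−245.47)/(322.34−245.47) + 201 = 99·2.13/76.87 + 201 ≈ 203.74 → 204.
Delhi: 194.46 lies in 180.47–245.46, so I_lo=151, I_hi=200, C_lo=180.47, C_hi=245.46.
(200−151)/(245.46−180.47) × (194.46−180.47) + 151 = 49/64.99 × 13.99 + 151 ≈ 161.55 → 162.
Mumbai: row 149.93–180.46 (AQI 101–150). (150−101)·(173.40−149.93)/(180.46−149.93) + 101 = 49·23.47/30.53 + 101 ≈ 138.67 → 139.
AQIs: Fresno=25, Johannesburg=133, Riyadh=204, Delhi=162, Mumbai=139. Fresno (25) − Delhi (162) = -137.

-137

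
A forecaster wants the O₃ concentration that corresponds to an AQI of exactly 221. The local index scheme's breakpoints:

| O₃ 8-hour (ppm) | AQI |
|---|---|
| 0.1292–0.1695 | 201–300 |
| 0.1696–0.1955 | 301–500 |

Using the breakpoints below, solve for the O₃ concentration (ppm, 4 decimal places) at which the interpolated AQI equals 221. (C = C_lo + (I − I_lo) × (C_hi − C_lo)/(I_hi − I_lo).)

AQI 221 lies in the 201–300 band, which corresponds to 0.1292–0.1695 ppm.
C = 0.1292 + (221−201)×(0.1695−0.1292)/(300−201) = 0.1292 + 20×0.0403/99 ≈ 0.137341 ppm → 0.1373 ppm to 4 dp.

0.1373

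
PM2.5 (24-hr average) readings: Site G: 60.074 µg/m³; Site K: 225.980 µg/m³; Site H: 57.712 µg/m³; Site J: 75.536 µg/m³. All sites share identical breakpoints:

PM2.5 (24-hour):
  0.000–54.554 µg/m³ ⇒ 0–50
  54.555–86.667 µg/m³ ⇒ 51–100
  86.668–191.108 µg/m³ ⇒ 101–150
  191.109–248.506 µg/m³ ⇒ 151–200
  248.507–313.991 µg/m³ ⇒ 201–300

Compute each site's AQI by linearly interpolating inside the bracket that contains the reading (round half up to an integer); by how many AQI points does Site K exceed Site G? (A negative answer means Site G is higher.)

122

Site G: row 54.555–86.667 (AQI 51–100). (100−51)·(60.074−54.555)/(86.667−54.555) + 51 = 49·5.519/32.112 + 51 ≈ 59.42 → 59.
Site K: row 191.109–248.506 (AQI 151–200). (200−151)·(225.980−191.109)/(248.506−191.109) + 151 = 49·34.871/57.397 + 151 ≈ 180.77 → 181.
Site H: 57.712 lies in 54.555–86.667, so I_lo=51, I_hi=100, C_lo=54.555, C_hi=86.667.
(100−51)/(86.667−54.555) × (57.712−54.555) + 51 = 49/32.112 × 3.157 + 51 ≈ 55.82 → 56.
Site J 75.536: bracket 54.555–86.667 → index 51–100; slope 49/32.112, offset 20.981.
AQI = 51 + 49/32.112·20.981 ≈ 83.02 ⇒ 83.
AQIs: Site G=59, Site K=181, Site H=56, Site J=83. Site K (181) − Site G (59) = 122.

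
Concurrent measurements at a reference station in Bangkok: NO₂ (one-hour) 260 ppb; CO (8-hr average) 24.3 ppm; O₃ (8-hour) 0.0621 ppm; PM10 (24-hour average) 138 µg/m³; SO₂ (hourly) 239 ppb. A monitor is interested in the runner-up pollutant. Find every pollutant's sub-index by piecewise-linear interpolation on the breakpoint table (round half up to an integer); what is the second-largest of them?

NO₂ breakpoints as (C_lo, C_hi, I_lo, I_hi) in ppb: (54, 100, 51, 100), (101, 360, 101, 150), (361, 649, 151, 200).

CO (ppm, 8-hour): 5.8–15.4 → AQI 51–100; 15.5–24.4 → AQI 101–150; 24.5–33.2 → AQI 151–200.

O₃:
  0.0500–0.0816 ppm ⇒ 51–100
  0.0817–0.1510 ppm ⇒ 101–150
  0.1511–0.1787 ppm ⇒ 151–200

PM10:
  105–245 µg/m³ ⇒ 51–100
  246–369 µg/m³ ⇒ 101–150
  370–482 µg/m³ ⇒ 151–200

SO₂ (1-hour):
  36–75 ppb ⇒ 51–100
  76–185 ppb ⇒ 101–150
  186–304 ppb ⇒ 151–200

NO₂: row 101–360 (AQI 101–150). (150−101)·(260−101)/(360−101) + 101 = 49·159/259 + 101 ≈ 131.08 → 131.
CO: 24.3 ∈ [15.5, 24.4] ↔ index [101, 150].
101 + (24.3−15.5)·(150−101)/(24.4−15.5) = 101 + 8.8·49/8.9 ≈ 149.45, so AQI = 149.
O₃: row 0.0500–0.0816 (AQI 51–100). (100−51)·(0.0621−0.0500)/(0.0816−0.0500) + 51 = 49·0.0121/0.0316 + 51 ≈ 69.76 → 70.
PM10 138: bracket 105–245 → index 51–100; slope 49/140, offset 33.
AQI = 51 + 49/140·33 ≈ 62.55 ⇒ 63.
SO₂: row 186–304 (AQI 151–200). (200−151)·(239−186)/(304−186) + 151 = 49·53/118 + 151 ≈ 173.01 → 173.
Sub-indices: NO₂→131, CO→149, O₃→70, PM10→63, SO₂→173. Ranked high→low: 173, 149, 131, 70, 63. Second-highest sub-index = 149.

149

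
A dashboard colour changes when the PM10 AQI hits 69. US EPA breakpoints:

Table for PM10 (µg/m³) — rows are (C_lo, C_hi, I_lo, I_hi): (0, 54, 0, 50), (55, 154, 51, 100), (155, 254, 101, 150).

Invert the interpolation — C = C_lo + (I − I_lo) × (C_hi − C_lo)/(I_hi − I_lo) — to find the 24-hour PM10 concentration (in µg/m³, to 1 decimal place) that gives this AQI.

91.4

AQI 69 lies in the 51–100 band, which corresponds to 55–154 µg/m³.
C = 55 + (69−51)×(154−55)/(100−51) = 55 + 18×99/49 ≈ 91.367 µg/m³ → 91.4 µg/m³ to 1 dp.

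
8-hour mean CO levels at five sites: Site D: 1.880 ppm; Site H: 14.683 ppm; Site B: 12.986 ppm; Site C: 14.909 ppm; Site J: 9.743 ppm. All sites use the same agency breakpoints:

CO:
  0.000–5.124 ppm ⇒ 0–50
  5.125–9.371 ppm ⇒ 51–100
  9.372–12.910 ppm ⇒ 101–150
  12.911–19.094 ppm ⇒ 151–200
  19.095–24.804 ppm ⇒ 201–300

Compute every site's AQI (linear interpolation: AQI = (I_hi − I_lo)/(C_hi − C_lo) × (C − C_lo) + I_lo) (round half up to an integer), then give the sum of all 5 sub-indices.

608

Site D: row 0.000–5.124 (AQI 0–50). (50−0)·(1.880−0.000)/(5.124−0.000) + 0 = 50·1.880/5.124 + 0 ≈ 18.35 → 18.
Site H: 14.683 lies in 12.911–19.094, so I_lo=151, I_hi=200, C_lo=12.911, C_hi=19.094.
(200−151)/(19.094−12.911) × (14.683−12.911) + 151 = 49/6.183 × 1.772 + 151 ≈ 165.04 → 165.
Site B: 12.986 ∈ [12.911, 19.094] ↔ index [151, 200].
151 + (12.986−12.911)·(200−151)/(19.094−12.911) = 151 + 0.075·49/6.183 ≈ 151.59, so AQI = 152.
Site C 14.909: bracket 12.911–19.094 → index 151–200; slope 49/6.183, offset 1.998.
AQI = 151 + 49/6.183·1.998 ≈ 166.83 ⇒ 167.
Site J: 9.743 lies in 9.372–12.910, so I_lo=101, I_hi=150, C_lo=9.372, C_hi=12.910.
(150−101)/(12.910−9.372) × (9.743−9.372) + 101 = 49/3.538 × 0.371 + 101 ≈ 106.14 → 106.
AQIs: Site D=18, Site H=165, Site B=152, Site C=167, Site J=106. Sum = 18 + 165 + 152 + 167 + 106 = 608.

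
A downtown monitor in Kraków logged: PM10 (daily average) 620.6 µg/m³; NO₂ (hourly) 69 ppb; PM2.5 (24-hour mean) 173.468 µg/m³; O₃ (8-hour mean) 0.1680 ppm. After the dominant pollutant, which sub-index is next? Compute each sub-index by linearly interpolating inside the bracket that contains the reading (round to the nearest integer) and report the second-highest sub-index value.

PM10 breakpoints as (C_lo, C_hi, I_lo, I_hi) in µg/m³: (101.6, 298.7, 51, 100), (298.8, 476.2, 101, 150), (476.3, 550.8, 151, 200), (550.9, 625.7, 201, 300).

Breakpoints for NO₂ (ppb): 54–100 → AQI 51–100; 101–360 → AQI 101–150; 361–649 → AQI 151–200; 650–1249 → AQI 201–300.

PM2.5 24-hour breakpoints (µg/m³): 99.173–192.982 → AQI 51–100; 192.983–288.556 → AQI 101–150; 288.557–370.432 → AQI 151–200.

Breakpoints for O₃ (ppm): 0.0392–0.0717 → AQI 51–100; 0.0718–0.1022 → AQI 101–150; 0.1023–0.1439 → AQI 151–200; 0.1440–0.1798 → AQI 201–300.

PM10: 620.6 ∈ [550.9, 625.7] ↔ index [201, 300].
201 + (620.6−550.9)·(300−201)/(625.7−550.9) = 201 + 69.7·99/74.8 ≈ 293.25, so AQI = 293.
NO₂: 69 lies in 54–100, so I_lo=51, I_hi=100, C_lo=54, C_hi=100.
(100−51)/(100−54) × (69−54) + 51 = 49/46 × 15 + 51 ≈ 66.98 → 67.
PM2.5: 173.468 lies in 99.173–192.982, so I_lo=51, I_hi=100, C_lo=99.173, C_hi=192.982.
(100−51)/(192.982−99.173) × (173.468−99.173) + 51 = 49/93.809 × 74.295 + 51 ≈ 89.81 → 90.
O₃: 0.1680 ∈ [0.1440, 0.1798] ↔ index [201, 300].
201 + (0.1680−0.1440)·(300−201)/(0.1798−0.1440) = 201 + 0.0240·99/0.0358 ≈ 267.37, so AQI = 267.
Sub-indices: PM10→293, NO₂→67, PM2.5→90, O₃→267. Ranked high→low: 293, 267, 90, 67. Second-highest sub-index = 267.

267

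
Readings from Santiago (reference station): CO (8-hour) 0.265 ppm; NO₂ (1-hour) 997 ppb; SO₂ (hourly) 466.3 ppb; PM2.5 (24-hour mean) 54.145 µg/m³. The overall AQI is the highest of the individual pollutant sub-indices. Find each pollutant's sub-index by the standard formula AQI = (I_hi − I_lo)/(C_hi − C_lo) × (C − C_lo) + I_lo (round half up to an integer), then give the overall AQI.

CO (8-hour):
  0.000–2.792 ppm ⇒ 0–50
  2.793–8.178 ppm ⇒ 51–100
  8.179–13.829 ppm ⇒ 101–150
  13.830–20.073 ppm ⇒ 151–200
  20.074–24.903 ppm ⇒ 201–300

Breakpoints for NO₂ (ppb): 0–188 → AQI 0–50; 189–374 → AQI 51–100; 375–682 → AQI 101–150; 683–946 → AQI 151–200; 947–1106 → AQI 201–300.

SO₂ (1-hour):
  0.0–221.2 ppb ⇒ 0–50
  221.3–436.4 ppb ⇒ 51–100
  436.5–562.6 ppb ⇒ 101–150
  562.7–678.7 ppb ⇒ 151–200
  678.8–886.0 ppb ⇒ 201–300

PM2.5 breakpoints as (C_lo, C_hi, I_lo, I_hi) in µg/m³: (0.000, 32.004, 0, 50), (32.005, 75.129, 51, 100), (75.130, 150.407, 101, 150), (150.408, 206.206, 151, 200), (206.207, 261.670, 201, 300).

CO 0.265: bracket 0.000–2.792 → index 0–50; slope 50/2.792, offset 0.265.
AQI = 0 + 50/2.792·0.265 ≈ 4.75 ⇒ 5.
NO₂: row 947–1106 (AQI 201–300). (300−201)·(997−947)/(1106−947) + 201 = 99·50/159 + 201 ≈ 232.13 → 232.
SO₂: row 436.5–562.6 (AQI 101–150). (150−101)·(466.3−436.5)/(562.6−436.5) + 101 = 49·29.8/126.1 + 101 ≈ 112.58 → 113.
PM2.5 54.145: bracket 32.005–75.129 → index 51–100; slope 49/43.124, offset 22.140.
AQI = 51 + 49/43.124·22.140 ≈ 76.16 ⇒ 76.
Sub-indices: CO→5, NO₂→232, SO₂→113, PM2.5→76. Overall AQI = max = 232; dominant pollutant is NO₂.
AQI 232: Very Unhealthy.

232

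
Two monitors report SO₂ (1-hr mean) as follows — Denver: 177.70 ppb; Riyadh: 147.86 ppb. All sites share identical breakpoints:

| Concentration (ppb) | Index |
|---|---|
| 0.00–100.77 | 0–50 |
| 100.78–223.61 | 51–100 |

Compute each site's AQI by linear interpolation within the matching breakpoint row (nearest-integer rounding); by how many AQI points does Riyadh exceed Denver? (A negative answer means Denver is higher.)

-12

Denver: 177.70 lies in 100.78–223.61, so I_lo=51, I_hi=100, C_lo=100.78, C_hi=223.61.
(100−51)/(223.61−100.78) × (177.70−100.78) + 51 = 49/122.83 × 76.92 + 51 ≈ 81.69 → 82.
Riyadh: 147.86 ∈ [100.78, 223.61] ↔ index [51, 100].
51 + (147.86−100.78)·(100−51)/(223.61−100.78) = 51 + 47.08·49/122.83 ≈ 69.78, so AQI = 70.
AQIs: Denver=82, Riyadh=70. Riyadh (70) − Denver (82) = -12.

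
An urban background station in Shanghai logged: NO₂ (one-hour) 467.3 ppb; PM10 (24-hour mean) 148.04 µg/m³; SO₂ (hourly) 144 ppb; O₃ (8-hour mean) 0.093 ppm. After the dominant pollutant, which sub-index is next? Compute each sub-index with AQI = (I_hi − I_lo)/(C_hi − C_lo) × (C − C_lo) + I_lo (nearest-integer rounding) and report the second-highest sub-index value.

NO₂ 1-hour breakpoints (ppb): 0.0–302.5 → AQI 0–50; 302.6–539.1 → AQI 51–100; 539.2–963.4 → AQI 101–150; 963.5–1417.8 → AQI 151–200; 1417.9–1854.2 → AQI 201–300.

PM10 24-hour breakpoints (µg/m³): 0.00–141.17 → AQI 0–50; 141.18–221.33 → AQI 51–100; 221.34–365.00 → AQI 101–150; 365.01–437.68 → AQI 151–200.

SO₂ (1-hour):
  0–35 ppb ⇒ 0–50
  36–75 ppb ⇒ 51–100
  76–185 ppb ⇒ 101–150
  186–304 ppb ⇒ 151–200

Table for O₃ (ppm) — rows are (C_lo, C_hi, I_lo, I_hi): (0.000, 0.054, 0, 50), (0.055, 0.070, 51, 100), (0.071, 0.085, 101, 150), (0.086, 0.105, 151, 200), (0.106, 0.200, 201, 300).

132

NO₂: row 302.6–539.1 (AQI 51–100). (100−51)·(467.3−302.6)/(539.1−302.6) + 51 = 49·164.7/236.5 + 51 ≈ 85.12 → 85.
PM10: 148.04 lies in 141.18–221.33, so I_lo=51, I_hi=100, C_lo=141.18, C_hi=221.33.
(100−51)/(221.33−141.18) × (148.04−141.18) + 51 = 49/80.15 × 6.86 + 51 ≈ 55.19 → 55.
SO₂: 144 ∈ [76, 185] ↔ index [101, 150].
101 + (144−76)·(150−101)/(185−76) = 101 + 68·49/109 ≈ 131.57, so AQI = 132.
O₃: row 0.086–0.105 (AQI 151–200). (200−151)·(0.093−0.086)/(0.105−0.086) + 151 = 49·0.007/0.019 + 151 ≈ 169.05 → 169.
Sub-indices: NO₂→85, PM10→55, SO₂→132, O₃→169. Ranked high→low: 169, 132, 85, 55. Second-highest sub-index = 132.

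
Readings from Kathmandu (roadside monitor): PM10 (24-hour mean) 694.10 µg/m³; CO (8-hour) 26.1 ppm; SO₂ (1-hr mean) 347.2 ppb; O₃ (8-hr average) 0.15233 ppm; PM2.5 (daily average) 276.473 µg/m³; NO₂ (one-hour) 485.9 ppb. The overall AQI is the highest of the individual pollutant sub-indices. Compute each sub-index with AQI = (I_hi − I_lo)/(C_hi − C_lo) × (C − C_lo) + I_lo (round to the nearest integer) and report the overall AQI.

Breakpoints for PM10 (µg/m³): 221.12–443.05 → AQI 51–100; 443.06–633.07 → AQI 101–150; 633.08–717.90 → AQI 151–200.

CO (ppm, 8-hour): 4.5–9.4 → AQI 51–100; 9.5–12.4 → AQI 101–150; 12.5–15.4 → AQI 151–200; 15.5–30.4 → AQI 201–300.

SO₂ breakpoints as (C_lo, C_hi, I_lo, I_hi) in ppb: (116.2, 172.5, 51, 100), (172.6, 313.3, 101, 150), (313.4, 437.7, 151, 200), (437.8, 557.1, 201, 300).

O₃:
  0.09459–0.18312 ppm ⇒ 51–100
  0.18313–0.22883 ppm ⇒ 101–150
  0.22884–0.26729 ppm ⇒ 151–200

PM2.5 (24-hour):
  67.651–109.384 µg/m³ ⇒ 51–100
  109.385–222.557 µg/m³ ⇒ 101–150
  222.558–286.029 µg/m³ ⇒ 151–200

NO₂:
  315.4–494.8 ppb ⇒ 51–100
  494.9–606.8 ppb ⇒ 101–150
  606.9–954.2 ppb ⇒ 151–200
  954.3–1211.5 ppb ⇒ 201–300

PM10 694.10: bracket 633.08–717.90 → index 151–200; slope 49/84.82, offset 61.02.
AQI = 151 + 49/84.82·61.02 ≈ 186.25 ⇒ 186.
CO 26.1: bracket 15.5–30.4 → index 201–300; slope 99/14.9, offset 10.6.
AQI = 201 + 99/14.9·10.6 ≈ 271.43 ⇒ 271.
SO₂: 347.2 lies in 313.4–437.7, so I_lo=151, I_hi=200, C_lo=313.4, C_hi=437.7.
(200−151)/(437.7−313.4) × (347.2−313.4) + 151 = 49/124.3 × 33.8 + 151 ≈ 164.32 → 164.
O₃: row 0.09459–0.18312 (AQI 51–100). (100−51)·(0.15233−0.09459)/(0.18312−0.09459) + 51 = 49·0.05774/0.08853 + 51 ≈ 82.96 → 83.
PM2.5: 276.473 lies in 222.558–286.029, so I_lo=151, I_hi=200, C_lo=222.558, C_hi=286.029.
(200−151)/(286.029−222.558) × (276.473−222.558) + 151 = 49/63.471 × 53.915 + 151 ≈ 192.62 → 193.
NO₂ 485.9: bracket 315.4–494.8 → index 51–100; slope 49/179.4, offset 170.5.
AQI = 51 + 49/179.4·170.5 ≈ 97.57 ⇒ 98.
Sub-indices: PM10→186, CO→271, SO₂→164, O₃→83, PM2.5→193, NO₂→98. Overall AQI = max = 271; dominant pollutant is CO.
AQI 271: Very Unhealthy.

271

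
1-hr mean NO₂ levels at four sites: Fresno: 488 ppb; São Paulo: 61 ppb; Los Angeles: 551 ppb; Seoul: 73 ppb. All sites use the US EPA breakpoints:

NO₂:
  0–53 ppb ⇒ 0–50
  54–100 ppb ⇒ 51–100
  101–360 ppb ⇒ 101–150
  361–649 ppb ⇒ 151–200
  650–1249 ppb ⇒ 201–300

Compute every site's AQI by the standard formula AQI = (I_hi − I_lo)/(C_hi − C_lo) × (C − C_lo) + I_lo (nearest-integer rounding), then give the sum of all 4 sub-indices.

485

Fresno: 488 lies in 361–649, so I_lo=151, I_hi=200, C_lo=361, C_hi=649.
(200−151)/(649−361) × (488−361) + 151 = 49/288 × 127 + 151 ≈ 172.61 → 173.
São Paulo 61: bracket 54–100 → index 51–100; slope 49/46, offset 7.
AQI = 51 + 49/46·7 ≈ 58.46 ⇒ 58.
Los Angeles 551: bracket 361–649 → index 151–200; slope 49/288, offset 190.
AQI = 151 + 49/288·190 ≈ 183.33 ⇒ 183.
Seoul: row 54–100 (AQI 51–100). (100−51)·(73−54)/(100−54) + 51 = 49·19/46 + 51 ≈ 71.24 → 71.
AQIs: Fresno=173, São Paulo=58, Los Angeles=183, Seoul=71. Sum = 173 + 58 + 183 + 71 = 485.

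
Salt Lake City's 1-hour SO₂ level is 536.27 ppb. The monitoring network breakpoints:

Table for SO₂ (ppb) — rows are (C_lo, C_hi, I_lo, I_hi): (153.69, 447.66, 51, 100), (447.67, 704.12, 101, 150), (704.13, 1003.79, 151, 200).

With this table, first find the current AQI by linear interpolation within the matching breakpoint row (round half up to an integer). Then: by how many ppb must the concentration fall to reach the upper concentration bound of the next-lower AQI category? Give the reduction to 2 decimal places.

88.61

SO₂: row 447.67–704.12 (AQI 101–150). (150−101)·(536.27−447.67)/(704.12−447.67) + 101 = 49·88.60/256.45 + 101 ≈ 117.93 → 118.
Current AQI 118 is in the Unhealthy for Sensitive Groups range (101–150). The next-lower category tops out at AQI 100, whose upper concentration bound is 447.66 ppb.
Reduction needed = 536.27 − 447.66 = 88.61 ppb.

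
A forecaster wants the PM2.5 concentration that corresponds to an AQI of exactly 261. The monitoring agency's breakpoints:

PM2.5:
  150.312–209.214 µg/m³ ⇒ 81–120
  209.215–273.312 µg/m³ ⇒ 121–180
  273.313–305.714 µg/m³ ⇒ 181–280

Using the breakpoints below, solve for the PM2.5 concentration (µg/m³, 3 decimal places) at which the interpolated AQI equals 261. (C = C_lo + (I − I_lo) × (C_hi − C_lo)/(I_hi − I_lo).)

299.496

AQI 261 lies in the 181–280 band, which corresponds to 273.313–305.714 µg/m³.
C = 273.313 + (261−181)×(305.714−273.313)/(280−181) = 273.313 + 80×32.401/99 ≈ 299.49563 µg/m³ → 299.496 µg/m³ to 3 dp.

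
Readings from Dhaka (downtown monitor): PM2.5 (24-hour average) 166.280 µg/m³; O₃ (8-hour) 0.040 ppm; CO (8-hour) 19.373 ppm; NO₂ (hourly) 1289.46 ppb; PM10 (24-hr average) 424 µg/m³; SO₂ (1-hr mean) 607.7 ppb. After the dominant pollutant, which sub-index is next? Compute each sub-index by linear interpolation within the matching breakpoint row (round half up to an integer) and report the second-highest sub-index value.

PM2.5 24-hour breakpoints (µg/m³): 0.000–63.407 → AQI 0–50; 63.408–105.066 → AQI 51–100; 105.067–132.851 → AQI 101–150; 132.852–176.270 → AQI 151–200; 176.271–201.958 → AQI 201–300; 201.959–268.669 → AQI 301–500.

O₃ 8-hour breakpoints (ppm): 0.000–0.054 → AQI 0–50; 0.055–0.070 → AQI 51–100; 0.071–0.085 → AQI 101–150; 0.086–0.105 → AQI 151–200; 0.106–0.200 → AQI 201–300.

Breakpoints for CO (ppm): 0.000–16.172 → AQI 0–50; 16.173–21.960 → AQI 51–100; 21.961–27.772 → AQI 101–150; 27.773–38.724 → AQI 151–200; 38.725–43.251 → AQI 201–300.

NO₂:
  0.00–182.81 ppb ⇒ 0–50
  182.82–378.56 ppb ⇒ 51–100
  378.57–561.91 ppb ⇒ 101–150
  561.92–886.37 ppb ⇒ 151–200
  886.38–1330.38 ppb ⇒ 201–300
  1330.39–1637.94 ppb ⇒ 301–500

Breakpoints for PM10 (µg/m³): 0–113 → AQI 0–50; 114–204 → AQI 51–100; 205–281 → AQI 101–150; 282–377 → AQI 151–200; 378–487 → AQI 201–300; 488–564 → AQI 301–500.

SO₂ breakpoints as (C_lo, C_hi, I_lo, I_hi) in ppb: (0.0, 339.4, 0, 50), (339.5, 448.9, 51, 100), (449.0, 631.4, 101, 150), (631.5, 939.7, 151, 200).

PM2.5: 166.280 lies in 132.852–176.270, so I_lo=151, I_hi=200, C_lo=132.852, C_hi=176.270.
(200−151)/(176.270−132.852) × (166.280−132.852) + 151 = 49/43.418 × 33.428 + 151 ≈ 188.73 → 189.
O₃ 0.040: bracket 0.000–0.054 → index 0–50; slope 50/0.054, offset 0.040.
AQI = 0 + 50/0.054·0.040 ≈ 37.04 ⇒ 37.
CO: 19.373 ∈ [16.173, 21.960] ↔ index [51, 100].
51 + (19.373−16.173)·(100−51)/(21.960−16.173) = 51 + 3.200·49/5.787 ≈ 78.10, so AQI = 78.
NO₂ 1289.46: bracket 886.38–1330.38 → index 201–300; slope 99/444.00, offset 403.08.
AQI = 201 + 99/444.00·403.08 ≈ 290.88 ⇒ 291.
PM10 424: bracket 378–487 → index 201–300; slope 99/109, offset 46.
AQI = 201 + 99/109·46 ≈ 242.78 ⇒ 243.
SO₂ 607.7: bracket 449.0–631.4 → index 101–150; slope 49/182.4, offset 158.7.
AQI = 101 + 49/182.4·158.7 ≈ 143.63 ⇒ 144.
Sub-indices: PM2.5→189, O₃→37, CO→78, NO₂→291, PM10→243, SO₂→144. Ranked high→low: 291, 243, 189, 144, 78, 37. Second-highest sub-index = 243.

243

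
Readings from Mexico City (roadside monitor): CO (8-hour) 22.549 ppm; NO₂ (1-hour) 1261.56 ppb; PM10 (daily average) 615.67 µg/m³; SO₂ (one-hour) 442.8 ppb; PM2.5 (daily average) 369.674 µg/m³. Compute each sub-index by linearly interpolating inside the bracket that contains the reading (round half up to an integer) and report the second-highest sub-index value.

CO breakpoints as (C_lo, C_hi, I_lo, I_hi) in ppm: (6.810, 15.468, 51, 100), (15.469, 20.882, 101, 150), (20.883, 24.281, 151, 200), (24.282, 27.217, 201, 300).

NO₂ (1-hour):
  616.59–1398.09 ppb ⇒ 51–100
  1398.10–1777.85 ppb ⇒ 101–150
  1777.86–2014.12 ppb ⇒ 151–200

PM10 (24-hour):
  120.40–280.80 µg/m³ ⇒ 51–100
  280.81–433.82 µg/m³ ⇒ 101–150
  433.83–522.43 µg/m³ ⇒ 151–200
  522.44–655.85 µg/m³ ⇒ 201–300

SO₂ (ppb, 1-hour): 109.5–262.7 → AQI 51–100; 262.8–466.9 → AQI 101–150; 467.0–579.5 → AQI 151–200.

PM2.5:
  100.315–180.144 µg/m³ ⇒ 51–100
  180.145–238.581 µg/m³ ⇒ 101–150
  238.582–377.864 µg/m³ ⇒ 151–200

CO: 22.549 lies in 20.883–24.281, so I_lo=151, I_hi=200, C_lo=20.883, C_hi=24.281.
(200−151)/(24.281−20.883) × (22.549−20.883) + 151 = 49/3.398 × 1.666 + 151 ≈ 175.02 → 175.
NO₂: 1261.56 lies in 616.59–1398.09, so I_lo=51, I_hi=100, C_lo=616.59, C_hi=1398.09.
(100−51)/(1398.09−616.59) × (1261.56−616.59) + 51 = 49/781.50 × 644.97 + 51 ≈ 91.44 → 91.
PM10: 615.67 ∈ [522.44, 655.85] ↔ index [201, 300].
201 + (615.67−522.44)·(300−201)/(655.85−522.44) = 201 + 93.23·99/133.41 ≈ 270.18, so AQI = 270.
SO₂: 442.8 ∈ [262.8, 466.9] ↔ index [101, 150].
101 + (442.8−262.8)·(150−101)/(466.9−262.8) = 101 + 180.0·49/204.1 ≈ 144.21, so AQI = 144.
PM2.5: 369.674 lies in 238.582–377.864, so I_lo=151, I_hi=200, C_lo=238.582, C_hi=377.864.
(200−151)/(377.864−238.582) × (369.674−238.582) + 151 = 49/139.282 × 131.092 + 151 ≈ 197.12 → 197.
Sub-indices: CO→175, NO₂→91, PM10→270, SO₂→144, PM2.5→197. Ranked high→low: 270, 197, 175, 144, 91. Second-highest sub-index = 197.

197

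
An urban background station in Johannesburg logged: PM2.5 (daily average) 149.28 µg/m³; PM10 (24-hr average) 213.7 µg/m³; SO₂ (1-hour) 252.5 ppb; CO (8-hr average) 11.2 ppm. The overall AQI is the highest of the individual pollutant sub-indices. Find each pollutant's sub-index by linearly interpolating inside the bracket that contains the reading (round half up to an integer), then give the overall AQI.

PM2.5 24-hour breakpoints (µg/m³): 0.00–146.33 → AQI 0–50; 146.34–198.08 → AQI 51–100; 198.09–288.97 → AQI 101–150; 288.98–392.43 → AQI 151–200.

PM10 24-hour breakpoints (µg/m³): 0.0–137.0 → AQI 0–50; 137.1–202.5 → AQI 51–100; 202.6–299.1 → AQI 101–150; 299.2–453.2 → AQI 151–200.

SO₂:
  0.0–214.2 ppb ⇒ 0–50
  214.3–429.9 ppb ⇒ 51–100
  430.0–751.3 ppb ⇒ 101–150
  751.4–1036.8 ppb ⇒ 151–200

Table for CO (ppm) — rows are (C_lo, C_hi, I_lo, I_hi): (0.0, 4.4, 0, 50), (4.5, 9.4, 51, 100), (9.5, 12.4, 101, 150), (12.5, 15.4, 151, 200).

130

PM2.5 149.28: bracket 146.34–198.08 → index 51–100; slope 49/51.74, offset 2.94.
AQI = 51 + 49/51.74·2.94 ≈ 53.78 ⇒ 54.
PM10: 213.7 ∈ [202.6, 299.1] ↔ index [101, 150].
101 + (213.7−202.6)·(150−101)/(299.1−202.6) = 101 + 11.1·49/96.5 ≈ 106.64, so AQI = 107.
SO₂ 252.5: bracket 214.3–429.9 → index 51–100; slope 49/215.6, offset 38.2.
AQI = 51 + 49/215.6·38.2 ≈ 59.68 ⇒ 60.
CO: 11.2 ∈ [9.5, 12.4] ↔ index [101, 150].
101 + (11.2−9.5)·(150−101)/(12.4−9.5) = 101 + 1.7·49/2.9 ≈ 129.72, so AQI = 130.
Sub-indices: PM2.5→54, PM10→107, SO₂→60, CO→130. Overall AQI = max = 130; dominant pollutant is CO.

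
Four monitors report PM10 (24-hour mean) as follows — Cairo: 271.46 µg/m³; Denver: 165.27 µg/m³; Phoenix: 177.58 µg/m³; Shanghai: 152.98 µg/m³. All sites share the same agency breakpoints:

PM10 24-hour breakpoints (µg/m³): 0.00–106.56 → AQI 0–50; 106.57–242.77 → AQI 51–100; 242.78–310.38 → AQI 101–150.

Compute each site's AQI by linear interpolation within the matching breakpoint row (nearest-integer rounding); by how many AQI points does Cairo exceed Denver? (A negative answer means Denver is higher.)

Cairo: 271.46 ∈ [242.78, 310.38] ↔ index [101, 150].
101 + (271.46−242.78)·(150−101)/(310.38−242.78) = 101 + 28.68·49/67.60 ≈ 121.79, so AQI = 122.
Denver 165.27: bracket 106.57–242.77 → index 51–100; slope 49/136.20, offset 58.70.
AQI = 51 + 49/136.20·58.70 ≈ 72.12 ⇒ 72.
Phoenix: 177.58 ∈ [106.57, 242.77] ↔ index [51, 100].
51 + (177.58−106.57)·(100−51)/(242.77−106.57) = 51 + 71.01·49/136.20 ≈ 76.55, so AQI = 77.
Shanghai: 152.98 ∈ [106.57, 242.77] ↔ index [51, 100].
51 + (152.98−106.57)·(100−51)/(242.77−106.57) = 51 + 46.41·49/136.20 ≈ 67.70, so AQI = 68.
AQIs: Cairo=122, Denver=72, Phoenix=77, Shanghai=68. Cairo (122) − Denver (72) = 50.

50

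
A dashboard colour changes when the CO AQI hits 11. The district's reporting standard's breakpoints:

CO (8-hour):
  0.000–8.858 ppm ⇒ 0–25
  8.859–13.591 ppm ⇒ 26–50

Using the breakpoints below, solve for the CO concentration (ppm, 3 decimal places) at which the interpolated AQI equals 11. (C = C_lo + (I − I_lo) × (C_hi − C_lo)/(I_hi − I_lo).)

3.898

AQI 11 lies in the 0–25 band, which corresponds to 0.000–8.858 ppm.
C = 0.000 + (11−0)×(8.858−0.000)/(25−0) = 0.000 + 11×8.858/25 ≈ 3.89752 ppm → 3.898 ppm to 3 dp.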